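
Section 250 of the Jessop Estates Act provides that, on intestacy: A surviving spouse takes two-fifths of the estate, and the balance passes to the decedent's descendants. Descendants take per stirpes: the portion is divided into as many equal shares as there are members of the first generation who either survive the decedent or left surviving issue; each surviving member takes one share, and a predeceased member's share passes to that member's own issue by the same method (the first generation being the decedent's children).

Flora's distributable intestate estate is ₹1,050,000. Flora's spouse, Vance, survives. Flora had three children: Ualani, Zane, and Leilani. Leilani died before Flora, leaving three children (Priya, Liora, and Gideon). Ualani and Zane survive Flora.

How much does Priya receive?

Vance takes two-fifths of ₹1,050,000 = ₹420,000. The remaining ₹630,000 passes to the descendants.
The descendants' portion (₹630,000) is divided into 3 shares of ₹210,000: Ualani and Zane each take ₹210,000; Leilani's ₹210,000 share passes to Leilani's issue.
Leilani's share (₹210,000) is divided into 3 shares of ₹70,000: Priya, Liora, and Gideon each take ₹70,000.

Priya receives ₹70,000.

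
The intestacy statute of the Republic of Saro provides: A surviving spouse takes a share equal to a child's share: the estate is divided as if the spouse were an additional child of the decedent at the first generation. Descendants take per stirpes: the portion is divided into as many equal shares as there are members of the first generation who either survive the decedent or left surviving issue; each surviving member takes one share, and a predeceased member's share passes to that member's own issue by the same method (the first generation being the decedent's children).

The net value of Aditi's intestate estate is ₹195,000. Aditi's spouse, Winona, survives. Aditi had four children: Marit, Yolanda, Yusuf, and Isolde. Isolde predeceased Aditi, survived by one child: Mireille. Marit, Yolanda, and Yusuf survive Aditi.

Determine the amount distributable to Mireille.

Mireille receives ₹39,000.

The spouse counts as an additional share at the children's level, so there are 5 primary shares of ₹39,000. Winona takes one such share (₹39,000).
The children's combined portion (₹156,000) is divided into 4 shares of ₹39,000: Marit, Yolanda, and Yusuf each take ₹39,000; Isolde's ₹39,000 share passes to Isolde's issue.
Isolde's share (₹39,000) passes entirely to Mireille.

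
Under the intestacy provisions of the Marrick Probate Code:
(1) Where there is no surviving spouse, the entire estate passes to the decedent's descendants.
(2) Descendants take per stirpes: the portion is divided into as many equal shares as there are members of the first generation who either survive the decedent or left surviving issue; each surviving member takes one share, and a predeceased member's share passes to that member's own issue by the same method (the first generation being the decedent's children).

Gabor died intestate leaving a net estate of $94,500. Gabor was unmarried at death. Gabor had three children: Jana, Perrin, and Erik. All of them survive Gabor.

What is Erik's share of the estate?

The entire $94,500 passes to the descendants.
That amount ($94,500) is divided into 3 shares of $31,500: Jana, Perrin, and Erik each take $31,500.

Erik receives $31,500.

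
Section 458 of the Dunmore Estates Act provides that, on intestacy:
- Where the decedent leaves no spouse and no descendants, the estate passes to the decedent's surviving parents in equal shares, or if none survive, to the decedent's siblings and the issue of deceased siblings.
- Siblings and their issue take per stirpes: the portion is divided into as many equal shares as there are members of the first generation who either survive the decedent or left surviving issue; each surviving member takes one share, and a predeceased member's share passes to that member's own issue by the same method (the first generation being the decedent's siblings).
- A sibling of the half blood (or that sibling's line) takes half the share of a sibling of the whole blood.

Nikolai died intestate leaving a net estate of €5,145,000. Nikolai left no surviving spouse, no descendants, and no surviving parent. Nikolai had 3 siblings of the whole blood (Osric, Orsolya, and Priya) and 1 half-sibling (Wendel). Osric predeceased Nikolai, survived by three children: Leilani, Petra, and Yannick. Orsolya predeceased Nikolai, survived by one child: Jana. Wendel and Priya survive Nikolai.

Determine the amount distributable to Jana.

The entire €5,145,000 passes to the siblings and their issue.
Counting each half-blood sibling's line as half a unit, there are 7/2 units in €5,145,000, so one unit is €1,470,000. Whole-blood lines (Osric, Orsolya, and Priya) take €1,470,000 each; half-blood lines (Wendel) take €735,000 each.
Osric's share (€1,470,000) is divided into 3 shares of €490,000: Leilani, Petra, and Yannick each take €490,000.
Orsolya's share (€1,470,000) passes entirely to Jana.

Jana receives €1,470,000.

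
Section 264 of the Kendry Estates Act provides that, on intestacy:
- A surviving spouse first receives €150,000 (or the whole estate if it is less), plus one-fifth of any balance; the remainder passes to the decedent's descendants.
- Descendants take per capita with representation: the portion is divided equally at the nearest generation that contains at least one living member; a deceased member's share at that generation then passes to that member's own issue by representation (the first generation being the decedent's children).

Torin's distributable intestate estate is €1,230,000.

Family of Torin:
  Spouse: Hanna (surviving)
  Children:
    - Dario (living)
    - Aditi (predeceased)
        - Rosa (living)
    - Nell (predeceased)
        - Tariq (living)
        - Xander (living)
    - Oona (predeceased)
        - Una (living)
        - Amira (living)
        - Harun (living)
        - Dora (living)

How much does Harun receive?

Harun receives €54,000.

Hanna first takes €150,000, leaving a balance of €1,080,000. Hanna then takes one-fifth of the balance (€216,000), for a total of €366,000. The remaining €864,000 passes to the descendants.
The descendants' portion (€864,000) is divided into 4 shares of €216,000: Dario takes €216,000; Aditi's €216,000 share passes to Aditi's issue; Nell's €216,000 share passes to Nell's issue; Oona's €216,000 share passes to Oona's issue.
Aditi's share (€216,000) passes entirely to Rosa.
Nell's share (€216,000) is divided into 2 shares of €108,000: Tariq and Xander each take €108,000.
Oona's share (€216,000) is divided into 4 shares of €54,000: Una, Amira, Harun, and Dora each take €54,000.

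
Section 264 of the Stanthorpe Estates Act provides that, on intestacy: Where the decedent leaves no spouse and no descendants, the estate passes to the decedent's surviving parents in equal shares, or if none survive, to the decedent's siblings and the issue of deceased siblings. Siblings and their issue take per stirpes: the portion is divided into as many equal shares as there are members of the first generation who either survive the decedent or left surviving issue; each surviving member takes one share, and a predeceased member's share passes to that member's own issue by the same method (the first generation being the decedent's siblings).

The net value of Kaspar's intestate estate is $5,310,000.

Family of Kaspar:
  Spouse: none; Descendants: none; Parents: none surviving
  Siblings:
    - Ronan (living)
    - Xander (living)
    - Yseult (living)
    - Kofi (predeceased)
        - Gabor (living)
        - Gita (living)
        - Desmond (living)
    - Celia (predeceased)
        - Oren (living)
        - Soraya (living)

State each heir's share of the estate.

The entire $5,310,000 passes to the siblings and their issue.
That amount ($5,310,000) is divided into 5 shares of $1,062,000: Ronan, Xander, and Yseult each take $1,062,000; Kofi's $1,062,000 share passes to Kofi's issue; Celia's $1,062,000 share passes to Celia's issue.
Kofi's share ($1,062,000) is divided into 3 shares of $354,000: Gabor, Gita, and Desmond each take $354,000.
Celia's share ($1,062,000) is divided into 2 shares of $531,000: Oren and Soraya each take $531,000.

Ronan: $1,062,000; Xander: $1,062,000; Yseult: $1,062,000; Gabor: $354,000; Gita: $354,000; Desmond: $354,000; Oren: $531,000; Soraya: $531,000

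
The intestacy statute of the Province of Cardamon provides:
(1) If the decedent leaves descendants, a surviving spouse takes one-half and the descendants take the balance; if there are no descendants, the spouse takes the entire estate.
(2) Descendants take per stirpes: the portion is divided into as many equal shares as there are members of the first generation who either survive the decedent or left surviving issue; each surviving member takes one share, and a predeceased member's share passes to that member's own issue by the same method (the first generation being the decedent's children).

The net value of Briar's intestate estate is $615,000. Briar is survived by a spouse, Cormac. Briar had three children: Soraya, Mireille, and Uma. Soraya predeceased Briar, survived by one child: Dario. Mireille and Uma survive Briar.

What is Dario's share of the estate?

Dario receives $102,500.

Cormac takes one-half of $615,000 = $307,500. The remaining $307,500 passes to the descendants.
The descendants' portion ($307,500) is divided into 3 shares of $102,500: Mireille and Uma each take $102,500; Soraya's $102,500 share passes to Soraya's issue.
Soraya's share ($102,500) passes entirely to Dario.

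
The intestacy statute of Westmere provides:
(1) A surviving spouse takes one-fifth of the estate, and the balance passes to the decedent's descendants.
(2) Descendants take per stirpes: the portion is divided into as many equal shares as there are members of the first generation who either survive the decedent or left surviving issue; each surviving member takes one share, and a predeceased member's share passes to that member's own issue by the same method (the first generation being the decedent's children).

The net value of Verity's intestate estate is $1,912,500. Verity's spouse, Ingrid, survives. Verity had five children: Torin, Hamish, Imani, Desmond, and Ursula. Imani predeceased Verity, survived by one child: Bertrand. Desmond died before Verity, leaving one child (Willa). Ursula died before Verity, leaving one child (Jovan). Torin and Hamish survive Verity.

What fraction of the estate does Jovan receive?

Jovan receives 4/25 of the estate.

Ingrid takes one-fifth of $1,912,500 = $382,500. The remaining $1,530,000 passes to the descendants.
The descendants' portion ($1,530,000) is divided into 5 shares of $306,000: Torin and Hamish each take $306,000; Imani's $306,000 share passes to Imani's issue; Desmond's $306,000 share passes to Desmond's issue; Ursula's $306,000 share passes to Ursula's issue.
Imani's share ($306,000) passes entirely to Bertrand.
Desmond's share ($306,000) passes entirely to Willa.
Ursula's share ($306,000) passes entirely to Jovan.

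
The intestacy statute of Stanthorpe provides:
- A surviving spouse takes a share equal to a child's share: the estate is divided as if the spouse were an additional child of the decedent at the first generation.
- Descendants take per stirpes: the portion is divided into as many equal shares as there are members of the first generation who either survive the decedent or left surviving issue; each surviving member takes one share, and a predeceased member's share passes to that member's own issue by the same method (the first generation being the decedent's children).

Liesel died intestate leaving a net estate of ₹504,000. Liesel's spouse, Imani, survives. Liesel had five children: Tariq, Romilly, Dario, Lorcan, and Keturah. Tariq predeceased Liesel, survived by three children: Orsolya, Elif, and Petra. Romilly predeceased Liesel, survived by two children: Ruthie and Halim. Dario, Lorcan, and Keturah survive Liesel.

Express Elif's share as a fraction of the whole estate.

Elif receives 1/18 of the estate.

The spouse counts as an additional share at the children's level, so there are 6 primary shares of ₹84,000. Imani takes one such share (₹84,000).
The children's combined portion (₹420,000) is divided into 5 shares of ₹84,000: Dario, Lorcan, and Keturah each take ₹84,000; Tariq's ₹84,000 share passes to Tariq's issue; Romilly's ₹84,000 share passes to Romilly's issue.
Tariq's share (₹84,000) is divided into 3 shares of ₹28,000: Orsolya, Elif, and Petra each take ₹28,000.
Romilly's share (₹84,000) is divided into 2 shares of ₹42,000: Ruthie and Halim each take ₹42,000.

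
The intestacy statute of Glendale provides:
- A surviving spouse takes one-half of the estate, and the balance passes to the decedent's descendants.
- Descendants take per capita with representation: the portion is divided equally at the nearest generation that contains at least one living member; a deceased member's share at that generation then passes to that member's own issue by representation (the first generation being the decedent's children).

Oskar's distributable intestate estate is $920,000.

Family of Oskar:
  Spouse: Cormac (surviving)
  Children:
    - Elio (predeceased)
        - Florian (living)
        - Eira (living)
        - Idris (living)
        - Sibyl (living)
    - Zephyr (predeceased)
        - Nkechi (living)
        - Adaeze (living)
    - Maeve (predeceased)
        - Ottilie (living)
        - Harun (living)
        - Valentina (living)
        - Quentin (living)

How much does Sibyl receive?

Cormac takes one-half of $920,000 = $460,000. The remaining $460,000 passes to the descendants.
No child survives, so the initial division is made at the grandchildren's generation.
The descendants' portion ($460,000) is divided into 10 shares of $46,000: Florian, Eira, Idris, Sibyl, Nkechi, Adaeze, Ottilie, Harun, Valentina, and Quentin each take $46,000.

Sibyl receives $46,000.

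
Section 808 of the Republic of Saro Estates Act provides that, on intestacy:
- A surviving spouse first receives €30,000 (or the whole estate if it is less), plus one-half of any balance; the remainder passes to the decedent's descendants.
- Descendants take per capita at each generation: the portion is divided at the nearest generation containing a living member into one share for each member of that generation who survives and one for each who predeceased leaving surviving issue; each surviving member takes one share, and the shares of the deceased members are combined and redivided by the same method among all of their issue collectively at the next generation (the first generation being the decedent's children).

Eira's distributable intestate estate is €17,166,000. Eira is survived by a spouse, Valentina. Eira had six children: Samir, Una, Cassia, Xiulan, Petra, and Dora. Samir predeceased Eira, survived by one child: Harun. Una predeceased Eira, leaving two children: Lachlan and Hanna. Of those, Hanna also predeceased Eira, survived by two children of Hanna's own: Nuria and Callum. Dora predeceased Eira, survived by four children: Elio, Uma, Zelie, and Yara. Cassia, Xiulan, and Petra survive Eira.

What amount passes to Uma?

Valentina first takes €30,000, leaving a balance of €17,136,000. Valentina then takes one-half of the balance (€8,568,000), for a total of €8,598,000. The remaining €8,568,000 passes to the descendants.
The descendants' portion (€8,568,000) is divided at the children's generation into 6 shares of €1,428,000. Cassia, Xiulan, and Petra each take €1,428,000. The 3 shares of the deceased (Samir, Una, and Dora) are combined into a pool of €4,284,000.
That pool (€4,284,000) is divided at the grandchildren's generation into 7 shares of €612,000. Harun, Lachlan, Elio, Uma, Zelie, and Yara each take €612,000. The remaining share for the deceased Hanna (€612,000) is carried to the next generation.
That pool (€612,000) is divided at the great-grandchildren's generation equally among Nuria and Callum: €306,000 each.

Uma receives €612,000.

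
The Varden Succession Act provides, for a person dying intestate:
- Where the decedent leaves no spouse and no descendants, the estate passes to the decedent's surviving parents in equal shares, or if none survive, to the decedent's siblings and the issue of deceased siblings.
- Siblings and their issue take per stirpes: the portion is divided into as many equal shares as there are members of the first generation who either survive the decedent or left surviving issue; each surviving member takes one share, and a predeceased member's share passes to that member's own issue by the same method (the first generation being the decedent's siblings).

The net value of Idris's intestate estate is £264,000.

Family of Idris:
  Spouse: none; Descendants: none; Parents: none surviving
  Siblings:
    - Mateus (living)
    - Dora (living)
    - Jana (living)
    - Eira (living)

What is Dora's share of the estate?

The entire £264,000 passes to the siblings and their issue.
That amount (£264,000) is divided into 4 shares of £66,000: Mateus, Dora, Jana, and Eira each take £66,000.

Dora receives £66,000.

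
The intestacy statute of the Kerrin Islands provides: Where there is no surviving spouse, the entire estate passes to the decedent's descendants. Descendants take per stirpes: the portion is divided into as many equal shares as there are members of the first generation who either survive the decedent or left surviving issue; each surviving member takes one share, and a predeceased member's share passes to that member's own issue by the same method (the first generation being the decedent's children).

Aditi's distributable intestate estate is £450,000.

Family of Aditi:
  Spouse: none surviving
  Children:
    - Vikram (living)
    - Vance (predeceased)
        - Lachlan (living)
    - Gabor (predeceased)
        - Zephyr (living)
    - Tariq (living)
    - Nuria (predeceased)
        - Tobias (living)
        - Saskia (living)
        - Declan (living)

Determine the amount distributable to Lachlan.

The entire £450,000 passes to the descendants.
That amount (£450,000) is divided into 5 shares of £90,000: Vikram and Tariq each take £90,000; Vance's £90,000 share passes to Vance's issue; Gabor's £90,000 share passes to Gabor's issue; Nuria's £90,000 share passes to Nuria's issue.
Vance's share (£90,000) passes entirely to Lachlan.
Gabor's share (£90,000) passes entirely to Zephyr.
Nuria's share (£90,000) is divided into 3 shares of £30,000: Tobias, Saskia, and Declan each take £30,000.

Lachlan receives £90,000.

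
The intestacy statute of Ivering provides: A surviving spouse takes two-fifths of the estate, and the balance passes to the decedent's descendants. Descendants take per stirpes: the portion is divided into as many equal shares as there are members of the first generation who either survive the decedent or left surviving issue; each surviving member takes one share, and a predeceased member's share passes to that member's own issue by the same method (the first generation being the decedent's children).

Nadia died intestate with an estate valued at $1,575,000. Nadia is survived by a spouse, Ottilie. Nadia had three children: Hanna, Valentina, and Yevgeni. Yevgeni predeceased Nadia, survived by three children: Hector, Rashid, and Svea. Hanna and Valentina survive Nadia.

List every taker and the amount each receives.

Ottilie takes two-fifths of $1,575,000 = $630,000. The remaining $945,000 passes to the descendants.
The descendants' portion ($945,000) is divided into 3 shares of $315,000: Hanna and Valentina each take $315,000; Yevgeni's $315,000 share passes to Yevgeni's issue.
Yevgeni's share ($315,000) is divided into 3 shares of $105,000: Hector, Rashid, and Svea each take $105,000.

Ottilie: $630,000; Hanna: $315,000; Valentina: $315,000; Hector: $105,000; Rashid: $105,000; Svea: $105,000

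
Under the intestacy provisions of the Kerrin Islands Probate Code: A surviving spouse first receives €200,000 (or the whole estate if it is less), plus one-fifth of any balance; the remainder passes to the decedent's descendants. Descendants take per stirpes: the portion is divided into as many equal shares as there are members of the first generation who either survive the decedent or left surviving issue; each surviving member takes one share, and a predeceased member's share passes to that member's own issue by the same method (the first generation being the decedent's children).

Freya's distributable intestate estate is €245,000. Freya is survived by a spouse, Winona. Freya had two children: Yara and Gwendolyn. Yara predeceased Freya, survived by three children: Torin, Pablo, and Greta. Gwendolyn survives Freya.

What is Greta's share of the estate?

Winona first takes €200,000, leaving a balance of €45,000. Winona then takes one-fifth of the balance (€9,000), for a total of €209,000. The remaining €36,000 passes to the descendants.
The descendants' portion (€36,000) is divided into 2 shares of €18,000: Gwendolyn takes €18,000; Yara's €18,000 share passes to Yara's issue.
Yara's share (€18,000) is divided into 3 shares of €6,000: Torin, Pablo, and Greta each take €6,000.

Greta receives €6,000.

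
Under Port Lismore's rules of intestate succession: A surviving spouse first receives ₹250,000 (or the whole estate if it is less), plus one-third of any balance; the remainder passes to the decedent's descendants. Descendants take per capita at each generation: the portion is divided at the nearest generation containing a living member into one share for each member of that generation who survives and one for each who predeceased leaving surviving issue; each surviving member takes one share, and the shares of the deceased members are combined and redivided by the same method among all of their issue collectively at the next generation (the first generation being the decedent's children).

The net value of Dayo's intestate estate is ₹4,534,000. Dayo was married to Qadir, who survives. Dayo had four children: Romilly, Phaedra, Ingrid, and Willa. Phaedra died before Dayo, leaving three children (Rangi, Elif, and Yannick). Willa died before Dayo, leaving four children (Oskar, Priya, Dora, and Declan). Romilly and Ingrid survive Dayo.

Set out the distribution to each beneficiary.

Qadir: ₹1,678,000; Romilly: ₹714,000; Rangi: ₹204,000; Elif: ₹204,000; Yannick: ₹204,000; Ingrid: ₹714,000; Oskar: ₹204,000; Priya: ₹204,000; Dora: ₹204,000; Declan: ₹204,000

Qadir first takes ₹250,000, leaving a balance of ₹4,284,000. Qadir then takes one-third of the balance (₹1,428,000), for a total of ₹1,678,000. The remaining ₹2,856,000 passes to the descendants.
The descendants' portion (₹2,856,000) is divided at the children's generation into 4 shares of ₹714,000. Romilly and Ingrid each take ₹714,000. The 2 shares of the deceased (Phaedra and Willa) are combined into a pool of ₹1,428,000.
That pool (₹1,428,000) is divided at the grandchildren's generation equally among Rangi, Elif, Yannick, Oskar, Priya, Dora, and Declan: ₹204,000 each.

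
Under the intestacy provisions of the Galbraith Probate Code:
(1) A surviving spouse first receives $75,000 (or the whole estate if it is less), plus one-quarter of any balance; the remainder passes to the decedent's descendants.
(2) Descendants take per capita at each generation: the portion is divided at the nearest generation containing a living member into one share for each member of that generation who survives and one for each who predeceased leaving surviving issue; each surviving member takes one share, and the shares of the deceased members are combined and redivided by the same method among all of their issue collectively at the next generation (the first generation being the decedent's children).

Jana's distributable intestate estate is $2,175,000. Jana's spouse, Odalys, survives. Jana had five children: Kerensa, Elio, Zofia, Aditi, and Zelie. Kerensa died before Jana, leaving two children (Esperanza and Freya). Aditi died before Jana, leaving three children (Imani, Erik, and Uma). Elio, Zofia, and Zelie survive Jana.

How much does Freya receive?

Freya receives $126,000.

Odalys first takes $75,000, leaving a balance of $2,100,000. Odalys then takes one-quarter of the balance ($525,000), for a total of $600,000. The remaining $1,575,000 passes to the descendants.
The descendants' portion ($1,575,000) is divided at the children's generation into 5 shares of $315,000. Elio, Zofia, and Zelie each take $315,000. The 2 shares of the deceased (Kerensa and Aditi) are combined into a pool of $630,000.
That pool ($630,000) is divided at the grandchildren's generation equally among Esperanza, Freya, Imani, Erik, and Uma: $126,000 each.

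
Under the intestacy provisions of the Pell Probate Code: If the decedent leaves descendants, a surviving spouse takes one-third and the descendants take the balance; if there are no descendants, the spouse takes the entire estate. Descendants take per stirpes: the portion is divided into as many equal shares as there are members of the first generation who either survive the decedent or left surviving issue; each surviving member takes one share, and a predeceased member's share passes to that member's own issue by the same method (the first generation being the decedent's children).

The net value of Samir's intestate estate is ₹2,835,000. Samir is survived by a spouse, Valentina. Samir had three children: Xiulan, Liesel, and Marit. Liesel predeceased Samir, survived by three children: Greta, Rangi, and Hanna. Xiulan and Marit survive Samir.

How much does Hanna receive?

Valentina takes one-third of ₹2,835,000 = ₹945,000. The remaining ₹1,890,000 passes to the descendants.
The descendants' portion (₹1,890,000) is divided into 3 shares of ₹630,000: Xiulan and Marit each take ₹630,000; Liesel's ₹630,000 share passes to Liesel's issue.
Liesel's share (₹630,000) is divided into 3 shares of ₹210,000: Greta, Rangi, and Hanna each take ₹210,000.

Hanna receives ₹210,000.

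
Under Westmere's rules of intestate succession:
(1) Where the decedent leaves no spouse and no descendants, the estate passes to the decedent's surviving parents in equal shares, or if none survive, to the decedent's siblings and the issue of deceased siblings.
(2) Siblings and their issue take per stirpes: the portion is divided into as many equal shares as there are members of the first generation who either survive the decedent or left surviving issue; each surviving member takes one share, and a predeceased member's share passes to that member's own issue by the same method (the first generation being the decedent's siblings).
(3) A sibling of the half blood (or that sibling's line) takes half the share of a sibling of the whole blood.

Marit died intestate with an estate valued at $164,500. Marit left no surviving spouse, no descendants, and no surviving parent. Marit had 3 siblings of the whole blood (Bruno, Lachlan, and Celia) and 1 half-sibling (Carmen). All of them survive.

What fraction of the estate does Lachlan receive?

Lachlan receives 2/7 of the estate.

The entire $164,500 passes to the siblings and their issue.
Counting each half-blood sibling's line as half a unit, there are 7/2 units in $164,500, so one unit is $47,000. Whole-blood lines (Bruno, Lachlan, and Celia) take $47,000 each; half-blood lines (Carmen) take $23,500 each.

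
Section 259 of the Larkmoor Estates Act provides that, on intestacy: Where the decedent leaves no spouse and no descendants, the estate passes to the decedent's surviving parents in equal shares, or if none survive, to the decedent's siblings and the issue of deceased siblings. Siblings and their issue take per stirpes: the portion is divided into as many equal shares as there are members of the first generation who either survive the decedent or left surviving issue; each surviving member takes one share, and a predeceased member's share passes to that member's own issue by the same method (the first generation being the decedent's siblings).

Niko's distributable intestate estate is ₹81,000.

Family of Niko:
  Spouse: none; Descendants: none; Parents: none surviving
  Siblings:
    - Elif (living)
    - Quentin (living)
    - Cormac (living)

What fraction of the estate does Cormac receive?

Cormac receives 1/3 of the estate.

The entire ₹81,000 passes to the siblings and their issue.
That amount (₹81,000) is divided into 3 shares of ₹27,000: Elif, Quentin, and Cormac each take ₹27,000.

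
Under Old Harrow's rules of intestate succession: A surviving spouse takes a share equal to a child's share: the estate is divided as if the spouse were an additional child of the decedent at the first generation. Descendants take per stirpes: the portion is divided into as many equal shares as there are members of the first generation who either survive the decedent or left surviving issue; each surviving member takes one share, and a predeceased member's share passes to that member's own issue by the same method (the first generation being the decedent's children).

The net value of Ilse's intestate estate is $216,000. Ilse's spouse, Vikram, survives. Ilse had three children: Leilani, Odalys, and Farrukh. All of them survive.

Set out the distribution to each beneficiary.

Vikram: $54,000; Leilani: $54,000; Odalys: $54,000; Farrukh: $54,000

The spouse counts as an additional share at the children's level, so there are 4 primary shares of $54,000. Vikram takes one such share ($54,000).
The children's combined portion ($162,000) is divided into 3 shares of $54,000: Leilani, Odalys, and Farrukh each take $54,000.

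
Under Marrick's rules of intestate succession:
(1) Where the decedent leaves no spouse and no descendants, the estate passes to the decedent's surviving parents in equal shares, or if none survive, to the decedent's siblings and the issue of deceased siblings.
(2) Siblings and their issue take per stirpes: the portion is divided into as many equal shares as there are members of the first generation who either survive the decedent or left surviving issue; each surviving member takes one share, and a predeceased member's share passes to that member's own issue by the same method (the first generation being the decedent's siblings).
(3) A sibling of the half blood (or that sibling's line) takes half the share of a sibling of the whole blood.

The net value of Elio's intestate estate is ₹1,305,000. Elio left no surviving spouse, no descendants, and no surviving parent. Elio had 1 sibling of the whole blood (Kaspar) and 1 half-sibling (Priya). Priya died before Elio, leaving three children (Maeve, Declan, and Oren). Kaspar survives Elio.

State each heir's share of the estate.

Kaspar: ₹870,000; Maeve: ₹145,000; Declan: ₹145,000; Oren: ₹145,000

The entire ₹1,305,000 passes to the siblings and their issue.
Counting each half-blood sibling's line as half a unit, there are 3/2 units in ₹1,305,000, so one unit is ₹870,000. Whole-blood lines (Kaspar) take ₹870,000 each; half-blood lines (Priya) take ₹435,000 each.
Priya's share (₹435,000) is divided into 3 shares of ₹145,000: Maeve, Declan, and Oren each take ₹145,000.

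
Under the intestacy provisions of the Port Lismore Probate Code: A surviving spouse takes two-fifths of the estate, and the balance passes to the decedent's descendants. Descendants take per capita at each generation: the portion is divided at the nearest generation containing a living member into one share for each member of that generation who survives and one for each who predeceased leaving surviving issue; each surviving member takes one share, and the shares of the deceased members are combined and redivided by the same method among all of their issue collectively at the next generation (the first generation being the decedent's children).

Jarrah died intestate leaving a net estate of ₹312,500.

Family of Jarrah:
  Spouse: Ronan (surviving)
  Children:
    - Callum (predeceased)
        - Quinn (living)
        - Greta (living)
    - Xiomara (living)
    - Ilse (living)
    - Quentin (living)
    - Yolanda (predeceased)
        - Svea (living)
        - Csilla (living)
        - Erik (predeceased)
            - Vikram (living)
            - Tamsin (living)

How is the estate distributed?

Ronan takes two-fifths of ₹312,500 = ₹125,000. The remaining ₹187,500 passes to the descendants.
The descendants' portion (₹187,500) is divided at the children's generation into 5 shares of ₹37,500. Xiomara, Ilse, and Quentin each take ₹37,500. The 2 shares of the deceased (Callum and Yolanda) are combined into a pool of ₹75,000.
That pool (₹75,000) is divided at the grandchildren's generation into 5 shares of ₹15,000. Quinn, Greta, Svea, and Csilla each take ₹15,000. The remaining share for the deceased Erik (₹15,000) is carried to the next generation.
That pool (₹15,000) is divided at the great-grandchildren's generation equally among Vikram and Tamsin: ₹7,500 each.

Ronan: ₹125,000; Quinn: ₹15,000; Greta: ₹15,000; Xiomara: ₹37,500; Ilse: ₹37,500; Quentin: ₹37,500; Svea: ₹15,000; Csilla: ₹15,000; Vikram: ₹7,500; Tamsin: ₹7,500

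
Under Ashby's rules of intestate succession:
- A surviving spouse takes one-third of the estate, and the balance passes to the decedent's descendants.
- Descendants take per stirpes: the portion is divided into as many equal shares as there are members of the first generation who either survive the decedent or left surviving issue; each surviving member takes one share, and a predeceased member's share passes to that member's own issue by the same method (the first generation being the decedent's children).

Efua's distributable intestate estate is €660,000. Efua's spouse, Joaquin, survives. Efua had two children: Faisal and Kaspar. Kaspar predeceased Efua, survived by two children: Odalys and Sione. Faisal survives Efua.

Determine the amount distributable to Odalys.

Odalys receives €110,000.

Joaquin takes one-third of €660,000 = €220,000. The remaining €440,000 passes to the descendants.
The descendants' portion (€440,000) is divided into 2 shares of €220,000: Faisal takes €220,000; Kaspar's €220,000 share passes to Kaspar's issue.
Kaspar's share (€220,000) is divided into 2 shares of €110,000: Odalys and Sione each take €110,000.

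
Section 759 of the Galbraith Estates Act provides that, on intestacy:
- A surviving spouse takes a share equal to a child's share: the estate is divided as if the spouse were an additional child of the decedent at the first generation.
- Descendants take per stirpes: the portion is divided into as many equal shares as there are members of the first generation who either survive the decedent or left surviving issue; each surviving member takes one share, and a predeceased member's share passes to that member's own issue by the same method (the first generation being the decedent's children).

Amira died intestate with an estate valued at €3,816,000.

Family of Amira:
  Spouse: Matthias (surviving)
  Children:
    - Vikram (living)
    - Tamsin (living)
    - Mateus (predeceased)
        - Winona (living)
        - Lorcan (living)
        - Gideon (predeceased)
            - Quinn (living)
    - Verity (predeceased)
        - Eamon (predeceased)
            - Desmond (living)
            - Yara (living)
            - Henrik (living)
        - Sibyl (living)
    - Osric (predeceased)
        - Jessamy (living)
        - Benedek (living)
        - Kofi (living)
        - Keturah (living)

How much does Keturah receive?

Keturah receives €159,000.

The spouse counts as an additional share at the children's level, so there are 6 primary shares of €636,000. Matthias takes one such share (€636,000).
The children's combined portion (€3,180,000) is divided into 5 shares of €636,000: Vikram and Tamsin each take €636,000; Mateus's €636,000 share passes to Mateus's issue; Verity's €636,000 share passes to Verity's issue; Osric's €636,000 share passes to Osric's issue.
Mateus's share (€636,000) is divided into 3 shares of €212,000: Winona and Lorcan each take €212,000; Gideon's €212,000 share passes to Gideon's issue.
Gideon's share (€212,000) passes entirely to Quinn.
Verity's share (€636,000) is divided into 2 shares of €318,000: Sibyl takes €318,000; Eamon's €318,000 share passes to Eamon's issue.
Eamon's share (€318,000) is divided into 3 shares of €106,000: Desmond, Yara, and Henrik each take €106,000.
Osric's share (€636,000) is divided into 4 shares of €159,000: Jessamy, Benedek, Kofi, and Keturah each take €159,000.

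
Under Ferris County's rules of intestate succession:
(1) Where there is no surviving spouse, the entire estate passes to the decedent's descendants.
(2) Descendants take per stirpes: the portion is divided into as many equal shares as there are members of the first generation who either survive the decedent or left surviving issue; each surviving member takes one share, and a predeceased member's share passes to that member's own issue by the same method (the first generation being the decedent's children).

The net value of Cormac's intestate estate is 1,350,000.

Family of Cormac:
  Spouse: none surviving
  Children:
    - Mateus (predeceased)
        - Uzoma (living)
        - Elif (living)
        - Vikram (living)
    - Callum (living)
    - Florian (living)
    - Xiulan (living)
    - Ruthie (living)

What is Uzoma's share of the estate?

The entire 1,350,000 passes to the descendants.
That amount (1,350,000) is divided into 5 shares of 270,000: Callum, Florian, Xiulan, and Ruthie each take 270,000; Mateus's 270,000 share passes to Mateus's issue.
Mateus's share (270,000) is divided into 3 shares of 90,000: Uzoma, Elif, and Vikram each take 90,000.

Uzoma receives 90,000.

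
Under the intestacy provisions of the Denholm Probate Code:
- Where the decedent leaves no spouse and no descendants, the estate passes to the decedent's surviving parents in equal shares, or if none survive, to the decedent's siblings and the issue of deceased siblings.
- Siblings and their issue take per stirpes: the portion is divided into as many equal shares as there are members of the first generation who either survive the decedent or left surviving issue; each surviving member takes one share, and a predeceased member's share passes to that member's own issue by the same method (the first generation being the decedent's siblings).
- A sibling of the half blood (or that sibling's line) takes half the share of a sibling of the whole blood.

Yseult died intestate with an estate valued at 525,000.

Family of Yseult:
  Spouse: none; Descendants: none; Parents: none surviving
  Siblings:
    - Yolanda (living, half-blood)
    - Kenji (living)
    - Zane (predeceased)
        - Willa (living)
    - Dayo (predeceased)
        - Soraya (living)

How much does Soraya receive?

The entire 525,000 passes to the siblings and their issue.
Counting each half-blood sibling's line as half a unit, there are 7/2 units in 525,000, so one unit is 150,000. Whole-blood lines (Kenji, Zane, and Dayo) take 150,000 each; half-blood lines (Yolanda) take 75,000 each.
Zane's share (150,000) passes entirely to Willa.
Dayo's share (150,000) passes entirely to Soraya.

Soraya receives 150,000.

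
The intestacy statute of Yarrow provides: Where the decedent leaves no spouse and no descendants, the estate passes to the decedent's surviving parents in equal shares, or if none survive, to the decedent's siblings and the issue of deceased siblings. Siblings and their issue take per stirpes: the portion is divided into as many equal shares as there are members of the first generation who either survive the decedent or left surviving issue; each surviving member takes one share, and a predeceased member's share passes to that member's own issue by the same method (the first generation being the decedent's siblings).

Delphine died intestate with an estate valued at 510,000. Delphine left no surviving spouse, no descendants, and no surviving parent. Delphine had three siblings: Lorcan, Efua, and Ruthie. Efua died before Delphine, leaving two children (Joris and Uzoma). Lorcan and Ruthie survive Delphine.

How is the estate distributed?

The entire 510,000 passes to the siblings and their issue.
That amount (510,000) is divided into 3 shares of 170,000: Lorcan and Ruthie each take 170,000; Efua's 170,000 share passes to Efua's issue.
Efua's share (170,000) is divided into 2 shares of 85,000: Joris and Uzoma each take 85,000.

Lorcan: 170,000; Joris: 85,000; Uzoma: 85,000; Ruthie: 170,000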